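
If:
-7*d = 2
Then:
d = -2/7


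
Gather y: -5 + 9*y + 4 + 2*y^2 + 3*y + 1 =2*y^2 + 12*y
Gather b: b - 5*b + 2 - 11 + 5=-4*b - 4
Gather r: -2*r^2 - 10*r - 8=-2*r^2 - 10*r - 8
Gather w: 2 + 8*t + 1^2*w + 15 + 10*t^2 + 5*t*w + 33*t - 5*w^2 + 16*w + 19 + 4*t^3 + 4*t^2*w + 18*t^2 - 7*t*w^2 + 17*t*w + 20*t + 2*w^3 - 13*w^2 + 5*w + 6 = 4*t^3 + 28*t^2 + 61*t + 2*w^3 + w^2*(-7*t - 18) + w*(4*t^2 + 22*t + 22) + 42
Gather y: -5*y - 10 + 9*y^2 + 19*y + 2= 9*y^2 + 14*y - 8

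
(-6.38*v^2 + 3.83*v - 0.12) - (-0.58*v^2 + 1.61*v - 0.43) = -5.8*v^2 + 2.22*v + 0.31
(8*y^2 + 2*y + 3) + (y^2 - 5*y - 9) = 9*y^2 - 3*y - 6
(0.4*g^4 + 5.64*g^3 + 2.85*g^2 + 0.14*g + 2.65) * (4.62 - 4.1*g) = -1.64*g^5 - 21.276*g^4 + 14.3718*g^3 + 12.593*g^2 - 10.2182*g + 12.243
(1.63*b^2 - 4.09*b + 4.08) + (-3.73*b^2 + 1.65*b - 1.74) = -2.1*b^2 - 2.44*b + 2.34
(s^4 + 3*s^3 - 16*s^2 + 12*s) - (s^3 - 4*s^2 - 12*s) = s^4 + 2*s^3 - 12*s^2 + 24*s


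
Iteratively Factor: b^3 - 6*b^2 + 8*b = (b - 2)*(b^2 - 4*b) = (b - 4)*(b - 2)*(b)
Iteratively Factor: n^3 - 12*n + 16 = (n - 2)*(n^2 + 2*n - 8) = (n - 2)*(n + 4)*(n - 2)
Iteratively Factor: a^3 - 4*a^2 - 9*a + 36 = (a - 4)*(a^2 - 9) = (a - 4)*(a - 3)*(a + 3)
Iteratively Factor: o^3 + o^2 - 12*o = (o)*(o^2 + o - 12) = o*(o + 4)*(o - 3)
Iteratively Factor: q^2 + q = (q + 1)*(q)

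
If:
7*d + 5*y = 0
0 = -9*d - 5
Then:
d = -5/9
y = 7/9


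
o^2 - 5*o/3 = o*(o - 5/3)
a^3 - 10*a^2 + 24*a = a*(a - 6)*(a - 4)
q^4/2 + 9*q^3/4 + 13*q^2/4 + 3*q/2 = q*(q/2 + 1)*(q + 1)*(q + 3/2)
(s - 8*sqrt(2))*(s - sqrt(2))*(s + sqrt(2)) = s^3 - 8*sqrt(2)*s^2 - 2*s + 16*sqrt(2)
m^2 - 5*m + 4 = (m - 4)*(m - 1)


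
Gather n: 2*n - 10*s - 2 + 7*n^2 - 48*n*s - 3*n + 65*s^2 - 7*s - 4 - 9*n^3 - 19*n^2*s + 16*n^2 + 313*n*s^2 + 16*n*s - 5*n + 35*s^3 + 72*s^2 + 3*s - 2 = -9*n^3 + n^2*(23 - 19*s) + n*(313*s^2 - 32*s - 6) + 35*s^3 + 137*s^2 - 14*s - 8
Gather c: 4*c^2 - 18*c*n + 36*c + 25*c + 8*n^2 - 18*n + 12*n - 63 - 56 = 4*c^2 + c*(61 - 18*n) + 8*n^2 - 6*n - 119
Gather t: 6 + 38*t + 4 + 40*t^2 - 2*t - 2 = 40*t^2 + 36*t + 8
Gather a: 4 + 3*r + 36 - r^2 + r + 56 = -r^2 + 4*r + 96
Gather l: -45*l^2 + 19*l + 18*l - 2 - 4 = -45*l^2 + 37*l - 6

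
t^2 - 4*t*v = t*(t - 4*v)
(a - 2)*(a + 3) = a^2 + a - 6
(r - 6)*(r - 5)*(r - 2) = r^3 - 13*r^2 + 52*r - 60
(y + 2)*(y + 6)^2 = y^3 + 14*y^2 + 60*y + 72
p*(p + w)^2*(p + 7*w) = p^4 + 9*p^3*w + 15*p^2*w^2 + 7*p*w^3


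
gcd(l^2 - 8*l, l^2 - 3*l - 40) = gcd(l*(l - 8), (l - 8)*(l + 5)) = l - 8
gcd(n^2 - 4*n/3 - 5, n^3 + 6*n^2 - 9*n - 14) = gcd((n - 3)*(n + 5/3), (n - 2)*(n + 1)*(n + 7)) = 1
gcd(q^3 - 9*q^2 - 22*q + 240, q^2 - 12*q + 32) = q - 8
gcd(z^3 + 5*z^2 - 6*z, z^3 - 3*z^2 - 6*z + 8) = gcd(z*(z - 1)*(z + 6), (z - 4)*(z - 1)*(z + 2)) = z - 1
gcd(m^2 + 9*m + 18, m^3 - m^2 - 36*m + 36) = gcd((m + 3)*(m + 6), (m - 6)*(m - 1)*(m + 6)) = m + 6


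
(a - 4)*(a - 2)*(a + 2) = a^3 - 4*a^2 - 4*a + 16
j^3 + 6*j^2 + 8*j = j*(j + 2)*(j + 4)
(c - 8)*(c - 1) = c^2 - 9*c + 8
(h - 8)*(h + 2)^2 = h^3 - 4*h^2 - 28*h - 32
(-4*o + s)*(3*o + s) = -12*o^2 - o*s + s^2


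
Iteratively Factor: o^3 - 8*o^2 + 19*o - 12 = (o - 3)*(o^2 - 5*o + 4) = (o - 4)*(o - 3)*(o - 1)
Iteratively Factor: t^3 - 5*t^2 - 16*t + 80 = (t - 5)*(t^2 - 16) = (t - 5)*(t + 4)*(t - 4)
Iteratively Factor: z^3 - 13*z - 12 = (z + 3)*(z^2 - 3*z - 4) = (z - 4)*(z + 3)*(z + 1)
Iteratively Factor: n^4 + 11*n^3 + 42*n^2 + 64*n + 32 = (n + 2)*(n^3 + 9*n^2 + 24*n + 16) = (n + 1)*(n + 2)*(n^2 + 8*n + 16) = (n + 1)*(n + 2)*(n + 4)*(n + 4)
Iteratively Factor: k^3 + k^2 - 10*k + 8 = (k - 2)*(k^2 + 3*k - 4) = (k - 2)*(k - 1)*(k + 4)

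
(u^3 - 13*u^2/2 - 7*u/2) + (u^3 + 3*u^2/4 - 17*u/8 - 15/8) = 2*u^3 - 23*u^2/4 - 45*u/8 - 15/8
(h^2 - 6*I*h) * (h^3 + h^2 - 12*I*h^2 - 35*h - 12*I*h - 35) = h^5 + h^4 - 18*I*h^4 - 107*h^3 - 18*I*h^3 - 107*h^2 + 210*I*h^2 + 210*I*h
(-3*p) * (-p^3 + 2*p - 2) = 3*p^4 - 6*p^2 + 6*p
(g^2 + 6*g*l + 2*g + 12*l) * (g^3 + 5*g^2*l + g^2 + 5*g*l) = g^5 + 11*g^4*l + 3*g^4 + 30*g^3*l^2 + 33*g^3*l + 2*g^3 + 90*g^2*l^2 + 22*g^2*l + 60*g*l^2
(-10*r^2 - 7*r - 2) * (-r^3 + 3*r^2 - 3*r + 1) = 10*r^5 - 23*r^4 + 11*r^3 + 5*r^2 - r - 2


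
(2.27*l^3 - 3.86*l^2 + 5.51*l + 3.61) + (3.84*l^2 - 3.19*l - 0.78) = 2.27*l^3 - 0.02*l^2 + 2.32*l + 2.83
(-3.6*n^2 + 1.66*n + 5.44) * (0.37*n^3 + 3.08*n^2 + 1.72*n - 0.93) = -1.332*n^5 - 10.4738*n^4 + 0.9336*n^3 + 22.9584*n^2 + 7.813*n - 5.0592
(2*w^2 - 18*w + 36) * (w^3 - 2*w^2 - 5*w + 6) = 2*w^5 - 22*w^4 + 62*w^3 + 30*w^2 - 288*w + 216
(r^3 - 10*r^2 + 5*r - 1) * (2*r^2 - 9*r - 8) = 2*r^5 - 29*r^4 + 92*r^3 + 33*r^2 - 31*r + 8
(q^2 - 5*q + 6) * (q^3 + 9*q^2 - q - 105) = q^5 + 4*q^4 - 40*q^3 - 46*q^2 + 519*q - 630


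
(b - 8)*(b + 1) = b^2 - 7*b - 8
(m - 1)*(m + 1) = m^2 - 1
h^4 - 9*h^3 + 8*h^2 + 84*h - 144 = (h - 6)*(h - 4)*(h - 2)*(h + 3)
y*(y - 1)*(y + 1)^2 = y^4 + y^3 - y^2 - y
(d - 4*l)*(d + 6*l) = d^2 + 2*d*l - 24*l^2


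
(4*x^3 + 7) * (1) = 4*x^3 + 7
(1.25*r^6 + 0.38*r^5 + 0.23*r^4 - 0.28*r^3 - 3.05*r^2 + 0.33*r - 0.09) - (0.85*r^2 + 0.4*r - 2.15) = 1.25*r^6 + 0.38*r^5 + 0.23*r^4 - 0.28*r^3 - 3.9*r^2 - 0.07*r + 2.06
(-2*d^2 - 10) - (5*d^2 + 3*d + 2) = -7*d^2 - 3*d - 12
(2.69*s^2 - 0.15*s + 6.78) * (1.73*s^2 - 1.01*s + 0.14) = 4.6537*s^4 - 2.9764*s^3 + 12.2575*s^2 - 6.8688*s + 0.9492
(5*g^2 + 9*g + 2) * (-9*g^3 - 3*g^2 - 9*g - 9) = -45*g^5 - 96*g^4 - 90*g^3 - 132*g^2 - 99*g - 18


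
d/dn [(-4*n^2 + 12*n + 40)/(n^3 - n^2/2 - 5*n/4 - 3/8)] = 32*(4*n^3 - 26*n^2 - 96*n + 91)/(32*n^5 - 48*n^4 - 48*n^3 + 40*n^2 + 42*n + 9)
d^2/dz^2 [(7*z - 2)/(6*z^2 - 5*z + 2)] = 2*((47 - 126*z)*(6*z^2 - 5*z + 2) + (7*z - 2)*(12*z - 5)^2)/(6*z^2 - 5*z + 2)^3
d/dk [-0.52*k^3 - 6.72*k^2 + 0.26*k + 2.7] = -1.56*k^2 - 13.44*k + 0.26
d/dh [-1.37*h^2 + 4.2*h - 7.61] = 4.2 - 2.74*h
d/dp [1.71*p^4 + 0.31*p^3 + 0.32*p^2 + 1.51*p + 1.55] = 6.84*p^3 + 0.93*p^2 + 0.64*p + 1.51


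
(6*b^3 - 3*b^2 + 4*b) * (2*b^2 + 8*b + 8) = 12*b^5 + 42*b^4 + 32*b^3 + 8*b^2 + 32*b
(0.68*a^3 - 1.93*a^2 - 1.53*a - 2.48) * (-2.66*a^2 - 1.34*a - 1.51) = -1.8088*a^5 + 4.2226*a^4 + 5.6292*a^3 + 11.5613*a^2 + 5.6335*a + 3.7448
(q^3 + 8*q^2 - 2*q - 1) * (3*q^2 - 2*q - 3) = 3*q^5 + 22*q^4 - 25*q^3 - 23*q^2 + 8*q + 3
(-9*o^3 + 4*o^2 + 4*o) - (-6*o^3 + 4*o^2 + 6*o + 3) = -3*o^3 - 2*o - 3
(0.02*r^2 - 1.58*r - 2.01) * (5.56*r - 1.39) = 0.1112*r^3 - 8.8126*r^2 - 8.9794*r + 2.7939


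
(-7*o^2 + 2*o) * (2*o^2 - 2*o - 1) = -14*o^4 + 18*o^3 + 3*o^2 - 2*o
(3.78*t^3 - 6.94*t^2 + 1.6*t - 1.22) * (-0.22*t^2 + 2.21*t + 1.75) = -0.8316*t^5 + 9.8806*t^4 - 9.0744*t^3 - 8.3406*t^2 + 0.103800000000001*t - 2.135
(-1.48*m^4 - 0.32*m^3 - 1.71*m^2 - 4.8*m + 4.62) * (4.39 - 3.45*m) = 5.106*m^5 - 5.3932*m^4 + 4.4947*m^3 + 9.0531*m^2 - 37.011*m + 20.2818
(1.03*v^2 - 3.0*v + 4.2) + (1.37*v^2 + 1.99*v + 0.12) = 2.4*v^2 - 1.01*v + 4.32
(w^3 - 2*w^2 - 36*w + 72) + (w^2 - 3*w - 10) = w^3 - w^2 - 39*w + 62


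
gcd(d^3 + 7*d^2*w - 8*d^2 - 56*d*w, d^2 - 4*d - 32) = d - 8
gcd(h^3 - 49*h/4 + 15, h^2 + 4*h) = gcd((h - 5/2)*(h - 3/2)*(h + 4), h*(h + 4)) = h + 4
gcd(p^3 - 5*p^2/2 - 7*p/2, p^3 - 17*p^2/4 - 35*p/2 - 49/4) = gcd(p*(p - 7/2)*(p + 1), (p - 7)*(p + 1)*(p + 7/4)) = p + 1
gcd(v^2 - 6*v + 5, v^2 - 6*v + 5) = v^2 - 6*v + 5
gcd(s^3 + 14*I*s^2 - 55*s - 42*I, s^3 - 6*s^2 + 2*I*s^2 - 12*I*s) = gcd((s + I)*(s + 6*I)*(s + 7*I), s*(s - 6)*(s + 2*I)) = 1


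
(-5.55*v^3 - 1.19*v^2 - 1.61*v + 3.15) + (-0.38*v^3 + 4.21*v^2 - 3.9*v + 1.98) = -5.93*v^3 + 3.02*v^2 - 5.51*v + 5.13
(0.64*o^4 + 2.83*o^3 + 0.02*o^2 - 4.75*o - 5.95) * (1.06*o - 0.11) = 0.6784*o^5 + 2.9294*o^4 - 0.2901*o^3 - 5.0372*o^2 - 5.7845*o + 0.6545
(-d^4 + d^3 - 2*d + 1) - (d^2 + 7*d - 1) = -d^4 + d^3 - d^2 - 9*d + 2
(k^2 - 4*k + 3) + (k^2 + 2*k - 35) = 2*k^2 - 2*k - 32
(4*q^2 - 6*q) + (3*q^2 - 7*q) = 7*q^2 - 13*q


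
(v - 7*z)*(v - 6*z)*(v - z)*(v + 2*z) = v^4 - 12*v^3*z + 27*v^2*z^2 + 68*v*z^3 - 84*z^4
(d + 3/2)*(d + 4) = d^2 + 11*d/2 + 6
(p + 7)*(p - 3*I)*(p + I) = p^3 + 7*p^2 - 2*I*p^2 + 3*p - 14*I*p + 21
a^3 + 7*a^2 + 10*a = a*(a + 2)*(a + 5)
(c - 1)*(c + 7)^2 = c^3 + 13*c^2 + 35*c - 49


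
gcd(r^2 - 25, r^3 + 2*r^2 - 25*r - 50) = r^2 - 25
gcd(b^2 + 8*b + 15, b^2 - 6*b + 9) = 1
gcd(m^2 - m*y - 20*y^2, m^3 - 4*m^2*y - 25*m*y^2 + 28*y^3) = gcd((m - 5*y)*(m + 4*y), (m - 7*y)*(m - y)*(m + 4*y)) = m + 4*y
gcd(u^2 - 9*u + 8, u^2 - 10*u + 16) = u - 8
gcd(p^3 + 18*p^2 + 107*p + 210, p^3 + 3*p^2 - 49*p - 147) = p + 7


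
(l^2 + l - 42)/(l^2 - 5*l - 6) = (l + 7)/(l + 1)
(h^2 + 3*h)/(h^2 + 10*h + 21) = h/(h + 7)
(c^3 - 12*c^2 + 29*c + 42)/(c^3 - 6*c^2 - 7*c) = (c - 6)/c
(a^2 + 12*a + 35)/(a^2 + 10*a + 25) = (a + 7)/(a + 5)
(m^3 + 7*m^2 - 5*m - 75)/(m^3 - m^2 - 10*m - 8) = (-m^3 - 7*m^2 + 5*m + 75)/(-m^3 + m^2 + 10*m + 8)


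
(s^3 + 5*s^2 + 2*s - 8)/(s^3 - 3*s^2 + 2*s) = (s^2 + 6*s + 8)/(s*(s - 2))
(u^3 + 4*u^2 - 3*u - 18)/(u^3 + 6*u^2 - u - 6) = (u^3 + 4*u^2 - 3*u - 18)/(u^3 + 6*u^2 - u - 6)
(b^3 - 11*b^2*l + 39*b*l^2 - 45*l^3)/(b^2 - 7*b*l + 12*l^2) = (b^2 - 8*b*l + 15*l^2)/(b - 4*l)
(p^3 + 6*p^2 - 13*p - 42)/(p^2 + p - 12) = (p^2 + 9*p + 14)/(p + 4)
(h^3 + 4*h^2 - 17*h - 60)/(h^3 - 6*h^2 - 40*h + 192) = (h^2 + 8*h + 15)/(h^2 - 2*h - 48)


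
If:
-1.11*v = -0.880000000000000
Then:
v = 0.79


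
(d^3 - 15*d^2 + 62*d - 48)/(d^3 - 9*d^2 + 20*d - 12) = (d - 8)/(d - 2)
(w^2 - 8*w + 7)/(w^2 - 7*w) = (w - 1)/w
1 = 1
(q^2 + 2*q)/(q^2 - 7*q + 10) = q*(q + 2)/(q^2 - 7*q + 10)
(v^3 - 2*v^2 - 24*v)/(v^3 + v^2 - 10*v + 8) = v*(v - 6)/(v^2 - 3*v + 2)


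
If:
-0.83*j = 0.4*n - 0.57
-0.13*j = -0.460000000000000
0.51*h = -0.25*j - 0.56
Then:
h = -2.83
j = 3.54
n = -5.92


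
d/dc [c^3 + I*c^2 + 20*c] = 3*c^2 + 2*I*c + 20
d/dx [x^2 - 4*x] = 2*x - 4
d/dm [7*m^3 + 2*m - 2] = 21*m^2 + 2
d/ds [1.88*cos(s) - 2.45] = -1.88*sin(s)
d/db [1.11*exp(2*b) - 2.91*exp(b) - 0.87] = (2.22*exp(b) - 2.91)*exp(b)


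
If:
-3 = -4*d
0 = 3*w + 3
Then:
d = 3/4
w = -1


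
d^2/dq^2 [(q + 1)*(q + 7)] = 2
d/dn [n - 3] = 1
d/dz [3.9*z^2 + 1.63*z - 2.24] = 7.8*z + 1.63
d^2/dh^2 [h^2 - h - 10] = 2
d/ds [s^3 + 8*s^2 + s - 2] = 3*s^2 + 16*s + 1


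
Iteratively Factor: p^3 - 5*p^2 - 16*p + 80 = (p - 5)*(p^2 - 16) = (p - 5)*(p + 4)*(p - 4)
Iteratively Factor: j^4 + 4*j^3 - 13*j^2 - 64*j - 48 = (j + 4)*(j^3 - 13*j - 12) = (j - 4)*(j + 4)*(j^2 + 4*j + 3) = (j - 4)*(j + 1)*(j + 4)*(j + 3)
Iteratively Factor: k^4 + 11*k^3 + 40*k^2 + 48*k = (k + 4)*(k^3 + 7*k^2 + 12*k) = (k + 3)*(k + 4)*(k^2 + 4*k) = (k + 3)*(k + 4)^2*(k)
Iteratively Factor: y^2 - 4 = (y + 2)*(y - 2)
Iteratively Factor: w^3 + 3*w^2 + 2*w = (w + 2)*(w^2 + w) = (w + 1)*(w + 2)*(w)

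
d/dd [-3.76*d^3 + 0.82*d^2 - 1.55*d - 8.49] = -11.28*d^2 + 1.64*d - 1.55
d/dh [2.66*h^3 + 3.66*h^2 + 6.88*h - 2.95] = 7.98*h^2 + 7.32*h + 6.88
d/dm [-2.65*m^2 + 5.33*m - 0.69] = 5.33 - 5.3*m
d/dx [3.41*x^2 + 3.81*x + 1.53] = 6.82*x + 3.81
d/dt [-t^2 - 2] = -2*t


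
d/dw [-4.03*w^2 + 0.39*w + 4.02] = 0.39 - 8.06*w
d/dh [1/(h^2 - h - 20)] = (1 - 2*h)/(-h^2 + h + 20)^2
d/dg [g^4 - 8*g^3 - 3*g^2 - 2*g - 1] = 4*g^3 - 24*g^2 - 6*g - 2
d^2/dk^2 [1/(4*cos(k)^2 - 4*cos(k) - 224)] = (4*sin(k)^4 - 227*sin(k)^2 - 209*cos(k)/4 - 3*cos(3*k)/4 + 109)/(4*(sin(k)^2 + cos(k) + 55)^3)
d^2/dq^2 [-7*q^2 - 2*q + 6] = -14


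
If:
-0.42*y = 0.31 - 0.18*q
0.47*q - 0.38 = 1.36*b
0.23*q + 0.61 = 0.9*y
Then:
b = 2.55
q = 8.18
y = 2.77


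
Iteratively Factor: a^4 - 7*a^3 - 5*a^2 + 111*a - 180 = (a - 5)*(a^3 - 2*a^2 - 15*a + 36) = (a - 5)*(a - 3)*(a^2 + a - 12) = (a - 5)*(a - 3)^2*(a + 4)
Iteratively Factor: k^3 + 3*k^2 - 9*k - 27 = (k - 3)*(k^2 + 6*k + 9) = (k - 3)*(k + 3)*(k + 3)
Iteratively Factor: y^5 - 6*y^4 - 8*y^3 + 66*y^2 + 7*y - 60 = (y - 5)*(y^4 - y^3 - 13*y^2 + y + 12) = (y - 5)*(y + 1)*(y^3 - 2*y^2 - 11*y + 12) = (y - 5)*(y - 4)*(y + 1)*(y^2 + 2*y - 3) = (y - 5)*(y - 4)*(y + 1)*(y + 3)*(y - 1)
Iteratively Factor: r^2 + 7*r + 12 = (r + 3)*(r + 4)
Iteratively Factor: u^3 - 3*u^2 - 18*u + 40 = (u - 2)*(u^2 - u - 20) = (u - 2)*(u + 4)*(u - 5)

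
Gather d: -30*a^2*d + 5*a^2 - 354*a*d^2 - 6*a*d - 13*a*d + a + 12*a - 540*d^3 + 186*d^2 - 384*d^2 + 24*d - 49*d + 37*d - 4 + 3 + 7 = 5*a^2 + 13*a - 540*d^3 + d^2*(-354*a - 198) + d*(-30*a^2 - 19*a + 12) + 6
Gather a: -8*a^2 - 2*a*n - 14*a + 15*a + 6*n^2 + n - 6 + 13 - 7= -8*a^2 + a*(1 - 2*n) + 6*n^2 + n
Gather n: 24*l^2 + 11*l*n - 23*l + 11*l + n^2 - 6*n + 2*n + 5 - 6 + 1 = 24*l^2 - 12*l + n^2 + n*(11*l - 4)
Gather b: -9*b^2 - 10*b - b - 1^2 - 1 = -9*b^2 - 11*b - 2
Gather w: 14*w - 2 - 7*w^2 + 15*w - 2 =-7*w^2 + 29*w - 4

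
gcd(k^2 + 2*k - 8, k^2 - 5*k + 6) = k - 2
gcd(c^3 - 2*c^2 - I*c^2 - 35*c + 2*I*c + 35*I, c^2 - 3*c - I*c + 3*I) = c - I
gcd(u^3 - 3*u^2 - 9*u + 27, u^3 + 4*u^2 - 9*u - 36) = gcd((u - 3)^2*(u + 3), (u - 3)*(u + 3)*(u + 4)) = u^2 - 9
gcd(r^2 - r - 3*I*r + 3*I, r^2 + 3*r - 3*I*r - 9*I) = r - 3*I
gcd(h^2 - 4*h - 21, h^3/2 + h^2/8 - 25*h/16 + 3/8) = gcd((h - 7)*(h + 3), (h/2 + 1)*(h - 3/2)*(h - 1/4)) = 1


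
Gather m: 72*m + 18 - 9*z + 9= 72*m - 9*z + 27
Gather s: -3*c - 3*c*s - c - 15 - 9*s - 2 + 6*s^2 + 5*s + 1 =-4*c + 6*s^2 + s*(-3*c - 4) - 16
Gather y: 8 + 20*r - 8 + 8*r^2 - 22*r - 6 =8*r^2 - 2*r - 6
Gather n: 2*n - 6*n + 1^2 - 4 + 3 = -4*n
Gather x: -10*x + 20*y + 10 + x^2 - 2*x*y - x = x^2 + x*(-2*y - 11) + 20*y + 10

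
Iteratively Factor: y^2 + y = (y)*(y + 1)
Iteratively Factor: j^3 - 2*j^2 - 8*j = (j - 4)*(j^2 + 2*j) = j*(j - 4)*(j + 2)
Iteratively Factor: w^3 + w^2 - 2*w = (w - 1)*(w^2 + 2*w) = w*(w - 1)*(w + 2)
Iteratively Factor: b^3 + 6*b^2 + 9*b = (b + 3)*(b^2 + 3*b) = b*(b + 3)*(b + 3)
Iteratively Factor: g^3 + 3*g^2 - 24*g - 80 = (g - 5)*(g^2 + 8*g + 16) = (g - 5)*(g + 4)*(g + 4)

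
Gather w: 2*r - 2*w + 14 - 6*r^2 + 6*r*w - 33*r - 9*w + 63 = -6*r^2 - 31*r + w*(6*r - 11) + 77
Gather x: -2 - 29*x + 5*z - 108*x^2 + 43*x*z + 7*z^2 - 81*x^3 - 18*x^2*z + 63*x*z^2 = -81*x^3 + x^2*(-18*z - 108) + x*(63*z^2 + 43*z - 29) + 7*z^2 + 5*z - 2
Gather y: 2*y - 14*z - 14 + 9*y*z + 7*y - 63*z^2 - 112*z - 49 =y*(9*z + 9) - 63*z^2 - 126*z - 63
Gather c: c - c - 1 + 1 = 0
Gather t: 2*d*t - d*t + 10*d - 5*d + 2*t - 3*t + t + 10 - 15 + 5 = d*t + 5*d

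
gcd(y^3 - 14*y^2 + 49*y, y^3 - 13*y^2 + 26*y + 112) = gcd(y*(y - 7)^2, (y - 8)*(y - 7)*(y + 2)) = y - 7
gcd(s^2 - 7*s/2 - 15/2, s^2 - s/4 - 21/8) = s + 3/2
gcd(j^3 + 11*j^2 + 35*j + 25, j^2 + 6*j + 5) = j^2 + 6*j + 5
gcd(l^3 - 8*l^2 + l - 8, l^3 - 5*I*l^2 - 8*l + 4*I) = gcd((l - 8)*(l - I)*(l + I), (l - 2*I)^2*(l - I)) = l - I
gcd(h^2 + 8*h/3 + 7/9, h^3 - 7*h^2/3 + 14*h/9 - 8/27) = 1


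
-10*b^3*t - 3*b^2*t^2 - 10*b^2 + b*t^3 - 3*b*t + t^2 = (-5*b + t)*(2*b + t)*(b*t + 1)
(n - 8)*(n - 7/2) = n^2 - 23*n/2 + 28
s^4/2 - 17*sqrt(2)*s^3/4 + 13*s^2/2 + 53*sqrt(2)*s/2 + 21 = (s/2 + sqrt(2)/2)*(s - 7*sqrt(2))*(s - 3*sqrt(2))*(s + sqrt(2)/2)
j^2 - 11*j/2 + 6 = (j - 4)*(j - 3/2)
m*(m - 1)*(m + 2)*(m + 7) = m^4 + 8*m^3 + 5*m^2 - 14*m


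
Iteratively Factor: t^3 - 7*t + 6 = (t - 1)*(t^2 + t - 6) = (t - 1)*(t + 3)*(t - 2)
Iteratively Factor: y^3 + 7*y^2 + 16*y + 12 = (y + 3)*(y^2 + 4*y + 4) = (y + 2)*(y + 3)*(y + 2)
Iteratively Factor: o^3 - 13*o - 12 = (o + 1)*(o^2 - o - 12) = (o + 1)*(o + 3)*(o - 4)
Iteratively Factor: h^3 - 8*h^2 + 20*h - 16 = (h - 2)*(h^2 - 6*h + 8) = (h - 2)^2*(h - 4)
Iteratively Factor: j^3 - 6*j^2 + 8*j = (j - 2)*(j^2 - 4*j) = (j - 4)*(j - 2)*(j)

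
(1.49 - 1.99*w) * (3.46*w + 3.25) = -6.8854*w^2 - 1.3121*w + 4.8425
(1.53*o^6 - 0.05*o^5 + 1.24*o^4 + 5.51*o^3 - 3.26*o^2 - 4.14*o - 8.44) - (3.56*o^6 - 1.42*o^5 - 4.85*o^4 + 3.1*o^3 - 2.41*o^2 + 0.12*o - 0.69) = -2.03*o^6 + 1.37*o^5 + 6.09*o^4 + 2.41*o^3 - 0.85*o^2 - 4.26*o - 7.75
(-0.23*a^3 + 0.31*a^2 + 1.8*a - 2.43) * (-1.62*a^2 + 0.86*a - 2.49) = 0.3726*a^5 - 0.7*a^4 - 2.0767*a^3 + 4.7127*a^2 - 6.5718*a + 6.0507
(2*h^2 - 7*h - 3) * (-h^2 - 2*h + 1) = -2*h^4 + 3*h^3 + 19*h^2 - h - 3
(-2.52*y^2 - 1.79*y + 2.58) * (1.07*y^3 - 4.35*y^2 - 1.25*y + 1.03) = -2.6964*y^5 + 9.0467*y^4 + 13.6971*y^3 - 11.5811*y^2 - 5.0687*y + 2.6574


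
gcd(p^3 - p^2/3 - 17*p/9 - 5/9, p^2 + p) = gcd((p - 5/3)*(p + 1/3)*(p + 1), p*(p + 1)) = p + 1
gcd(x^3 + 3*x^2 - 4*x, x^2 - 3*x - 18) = 1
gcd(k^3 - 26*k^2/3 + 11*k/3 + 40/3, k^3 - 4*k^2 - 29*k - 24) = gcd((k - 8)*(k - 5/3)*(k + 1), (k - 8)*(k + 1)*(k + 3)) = k^2 - 7*k - 8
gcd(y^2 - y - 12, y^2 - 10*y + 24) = y - 4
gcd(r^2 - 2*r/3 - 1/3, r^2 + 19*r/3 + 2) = r + 1/3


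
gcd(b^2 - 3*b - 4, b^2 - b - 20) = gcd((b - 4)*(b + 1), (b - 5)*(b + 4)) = 1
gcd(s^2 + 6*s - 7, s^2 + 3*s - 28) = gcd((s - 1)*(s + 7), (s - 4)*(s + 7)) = s + 7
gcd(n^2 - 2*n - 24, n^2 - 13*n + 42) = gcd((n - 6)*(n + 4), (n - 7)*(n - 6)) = n - 6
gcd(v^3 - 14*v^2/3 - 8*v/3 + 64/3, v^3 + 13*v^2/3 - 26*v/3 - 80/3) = v^2 - 2*v/3 - 16/3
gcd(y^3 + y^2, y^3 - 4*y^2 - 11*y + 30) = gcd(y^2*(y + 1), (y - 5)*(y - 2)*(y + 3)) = 1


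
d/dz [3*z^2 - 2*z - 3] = 6*z - 2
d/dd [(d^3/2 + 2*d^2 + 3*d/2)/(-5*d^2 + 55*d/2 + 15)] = 2*(-d^4 + 11*d^3 + 34*d^2 + 24*d + 9)/(5*(4*d^4 - 44*d^3 + 97*d^2 + 132*d + 36))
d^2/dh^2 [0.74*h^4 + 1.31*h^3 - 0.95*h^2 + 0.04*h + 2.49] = 8.88*h^2 + 7.86*h - 1.9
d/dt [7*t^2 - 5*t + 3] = 14*t - 5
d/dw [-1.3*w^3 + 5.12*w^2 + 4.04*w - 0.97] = -3.9*w^2 + 10.24*w + 4.04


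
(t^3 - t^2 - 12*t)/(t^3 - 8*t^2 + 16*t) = (t + 3)/(t - 4)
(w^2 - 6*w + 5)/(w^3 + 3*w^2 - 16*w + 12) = (w - 5)/(w^2 + 4*w - 12)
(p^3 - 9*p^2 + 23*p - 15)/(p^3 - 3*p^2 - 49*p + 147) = (p^2 - 6*p + 5)/(p^2 - 49)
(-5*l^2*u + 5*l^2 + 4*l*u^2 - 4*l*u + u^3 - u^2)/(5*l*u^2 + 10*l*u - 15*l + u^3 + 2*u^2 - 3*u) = (-l + u)/(u + 3)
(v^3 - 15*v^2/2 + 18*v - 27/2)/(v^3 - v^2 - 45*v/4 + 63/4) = 2*(v - 3)/(2*v + 7)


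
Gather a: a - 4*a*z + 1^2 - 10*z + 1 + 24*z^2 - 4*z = a*(1 - 4*z) + 24*z^2 - 14*z + 2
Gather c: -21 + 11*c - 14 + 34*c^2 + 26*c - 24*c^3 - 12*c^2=-24*c^3 + 22*c^2 + 37*c - 35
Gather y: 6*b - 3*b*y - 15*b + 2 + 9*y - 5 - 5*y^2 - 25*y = -9*b - 5*y^2 + y*(-3*b - 16) - 3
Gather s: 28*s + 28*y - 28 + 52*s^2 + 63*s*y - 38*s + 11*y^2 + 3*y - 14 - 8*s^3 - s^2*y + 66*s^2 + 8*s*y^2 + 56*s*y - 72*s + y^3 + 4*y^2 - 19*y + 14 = -8*s^3 + s^2*(118 - y) + s*(8*y^2 + 119*y - 82) + y^3 + 15*y^2 + 12*y - 28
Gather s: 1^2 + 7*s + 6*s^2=6*s^2 + 7*s + 1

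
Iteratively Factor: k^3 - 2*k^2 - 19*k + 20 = (k + 4)*(k^2 - 6*k + 5) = (k - 1)*(k + 4)*(k - 5)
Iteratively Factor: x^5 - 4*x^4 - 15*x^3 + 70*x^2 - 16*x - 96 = (x + 1)*(x^4 - 5*x^3 - 10*x^2 + 80*x - 96) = (x + 1)*(x + 4)*(x^3 - 9*x^2 + 26*x - 24) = (x - 3)*(x + 1)*(x + 4)*(x^2 - 6*x + 8) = (x - 4)*(x - 3)*(x + 1)*(x + 4)*(x - 2)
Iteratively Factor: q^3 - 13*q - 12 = (q + 1)*(q^2 - q - 12) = (q - 4)*(q + 1)*(q + 3)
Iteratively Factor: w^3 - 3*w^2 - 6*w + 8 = (w + 2)*(w^2 - 5*w + 4) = (w - 4)*(w + 2)*(w - 1)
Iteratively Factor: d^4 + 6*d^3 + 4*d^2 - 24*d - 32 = (d + 4)*(d^3 + 2*d^2 - 4*d - 8) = (d - 2)*(d + 4)*(d^2 + 4*d + 4) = (d - 2)*(d + 2)*(d + 4)*(d + 2)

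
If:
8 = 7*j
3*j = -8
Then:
No Solution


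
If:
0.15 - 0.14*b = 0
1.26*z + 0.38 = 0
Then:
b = 1.07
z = -0.30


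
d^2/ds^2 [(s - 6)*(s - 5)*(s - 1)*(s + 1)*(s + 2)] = 20*s^3 - 108*s^2 + 42*s + 138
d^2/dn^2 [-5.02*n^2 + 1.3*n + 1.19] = -10.0400000000000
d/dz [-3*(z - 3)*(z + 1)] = 6 - 6*z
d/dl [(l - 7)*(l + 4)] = 2*l - 3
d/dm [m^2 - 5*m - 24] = 2*m - 5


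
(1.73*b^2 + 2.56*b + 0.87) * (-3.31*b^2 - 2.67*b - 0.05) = -5.7263*b^4 - 13.0927*b^3 - 9.8014*b^2 - 2.4509*b - 0.0435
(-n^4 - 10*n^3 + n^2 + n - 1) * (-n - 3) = n^5 + 13*n^4 + 29*n^3 - 4*n^2 - 2*n + 3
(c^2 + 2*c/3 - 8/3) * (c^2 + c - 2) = c^4 + 5*c^3/3 - 4*c^2 - 4*c + 16/3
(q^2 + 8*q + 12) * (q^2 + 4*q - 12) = q^4 + 12*q^3 + 32*q^2 - 48*q - 144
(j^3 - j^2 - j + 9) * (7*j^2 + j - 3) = 7*j^5 - 6*j^4 - 11*j^3 + 65*j^2 + 12*j - 27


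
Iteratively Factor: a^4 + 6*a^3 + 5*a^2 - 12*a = (a)*(a^3 + 6*a^2 + 5*a - 12) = a*(a + 4)*(a^2 + 2*a - 3) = a*(a - 1)*(a + 4)*(a + 3)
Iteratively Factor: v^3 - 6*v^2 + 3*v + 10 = (v + 1)*(v^2 - 7*v + 10) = (v - 2)*(v + 1)*(v - 5)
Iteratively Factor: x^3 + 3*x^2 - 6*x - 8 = (x - 2)*(x^2 + 5*x + 4) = (x - 2)*(x + 1)*(x + 4)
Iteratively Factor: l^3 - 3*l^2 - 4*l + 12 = (l + 2)*(l^2 - 5*l + 6) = (l - 2)*(l + 2)*(l - 3)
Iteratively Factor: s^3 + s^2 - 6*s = (s - 2)*(s^2 + 3*s) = s*(s - 2)*(s + 3)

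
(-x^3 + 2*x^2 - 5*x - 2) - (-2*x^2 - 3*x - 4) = -x^3 + 4*x^2 - 2*x + 2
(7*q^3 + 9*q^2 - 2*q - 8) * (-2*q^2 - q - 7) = -14*q^5 - 25*q^4 - 54*q^3 - 45*q^2 + 22*q + 56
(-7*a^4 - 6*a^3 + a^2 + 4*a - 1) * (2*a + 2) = -14*a^5 - 26*a^4 - 10*a^3 + 10*a^2 + 6*a - 2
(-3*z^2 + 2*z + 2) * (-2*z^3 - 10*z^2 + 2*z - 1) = 6*z^5 + 26*z^4 - 30*z^3 - 13*z^2 + 2*z - 2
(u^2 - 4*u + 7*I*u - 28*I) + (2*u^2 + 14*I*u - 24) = 3*u^2 - 4*u + 21*I*u - 24 - 28*I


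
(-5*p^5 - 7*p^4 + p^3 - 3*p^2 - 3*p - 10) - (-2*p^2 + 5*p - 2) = -5*p^5 - 7*p^4 + p^3 - p^2 - 8*p - 8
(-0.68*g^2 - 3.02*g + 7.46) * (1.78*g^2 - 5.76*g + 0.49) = -1.2104*g^4 - 1.4588*g^3 + 30.3408*g^2 - 44.4494*g + 3.6554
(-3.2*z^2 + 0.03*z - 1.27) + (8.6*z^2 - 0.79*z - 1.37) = 5.4*z^2 - 0.76*z - 2.64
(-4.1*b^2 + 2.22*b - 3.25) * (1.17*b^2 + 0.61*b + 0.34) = -4.797*b^4 + 0.0964*b^3 - 3.8423*b^2 - 1.2277*b - 1.105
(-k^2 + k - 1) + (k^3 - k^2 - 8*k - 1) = k^3 - 2*k^2 - 7*k - 2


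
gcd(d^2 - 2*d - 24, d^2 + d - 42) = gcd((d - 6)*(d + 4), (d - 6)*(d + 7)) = d - 6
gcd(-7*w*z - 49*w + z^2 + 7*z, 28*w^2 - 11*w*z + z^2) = -7*w + z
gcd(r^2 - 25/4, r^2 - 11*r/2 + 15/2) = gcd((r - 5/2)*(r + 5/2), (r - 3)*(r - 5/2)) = r - 5/2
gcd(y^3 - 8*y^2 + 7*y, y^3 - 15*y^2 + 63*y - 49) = y^2 - 8*y + 7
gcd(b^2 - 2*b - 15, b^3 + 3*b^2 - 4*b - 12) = b + 3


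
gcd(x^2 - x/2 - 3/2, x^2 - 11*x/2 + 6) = x - 3/2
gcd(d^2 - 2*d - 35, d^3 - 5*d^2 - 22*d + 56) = d - 7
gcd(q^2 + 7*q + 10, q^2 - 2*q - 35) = q + 5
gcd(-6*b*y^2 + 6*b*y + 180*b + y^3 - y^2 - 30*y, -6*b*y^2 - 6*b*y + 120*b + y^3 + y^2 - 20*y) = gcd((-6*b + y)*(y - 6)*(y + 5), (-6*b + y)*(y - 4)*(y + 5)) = -6*b*y - 30*b + y^2 + 5*y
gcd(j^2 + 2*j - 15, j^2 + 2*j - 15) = j^2 + 2*j - 15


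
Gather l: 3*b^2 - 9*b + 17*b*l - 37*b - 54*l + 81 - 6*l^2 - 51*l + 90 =3*b^2 - 46*b - 6*l^2 + l*(17*b - 105) + 171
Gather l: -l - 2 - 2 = -l - 4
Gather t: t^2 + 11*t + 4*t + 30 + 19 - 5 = t^2 + 15*t + 44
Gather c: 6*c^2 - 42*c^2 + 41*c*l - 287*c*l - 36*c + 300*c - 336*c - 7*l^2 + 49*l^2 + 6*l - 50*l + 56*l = -36*c^2 + c*(-246*l - 72) + 42*l^2 + 12*l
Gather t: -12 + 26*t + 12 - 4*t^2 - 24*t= -4*t^2 + 2*t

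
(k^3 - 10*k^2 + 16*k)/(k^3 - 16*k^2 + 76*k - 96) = k/(k - 6)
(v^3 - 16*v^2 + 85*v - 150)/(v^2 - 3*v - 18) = (v^2 - 10*v + 25)/(v + 3)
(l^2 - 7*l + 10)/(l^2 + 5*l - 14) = (l - 5)/(l + 7)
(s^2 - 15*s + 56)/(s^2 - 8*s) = (s - 7)/s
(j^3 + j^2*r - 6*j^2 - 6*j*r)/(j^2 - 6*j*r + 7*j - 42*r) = j*(j^2 + j*r - 6*j - 6*r)/(j^2 - 6*j*r + 7*j - 42*r)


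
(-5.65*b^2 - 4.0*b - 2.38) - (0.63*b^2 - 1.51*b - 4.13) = -6.28*b^2 - 2.49*b + 1.75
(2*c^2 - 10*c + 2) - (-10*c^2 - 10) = 12*c^2 - 10*c + 12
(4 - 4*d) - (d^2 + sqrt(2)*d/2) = -d^2 - 4*d - sqrt(2)*d/2 + 4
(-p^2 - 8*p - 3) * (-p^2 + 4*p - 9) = p^4 + 4*p^3 - 20*p^2 + 60*p + 27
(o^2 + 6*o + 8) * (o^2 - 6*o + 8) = o^4 - 20*o^2 + 64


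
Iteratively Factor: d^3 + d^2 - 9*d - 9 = (d - 3)*(d^2 + 4*d + 3) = (d - 3)*(d + 1)*(d + 3)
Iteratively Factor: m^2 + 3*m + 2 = (m + 2)*(m + 1)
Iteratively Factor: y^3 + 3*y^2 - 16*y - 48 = (y - 4)*(y^2 + 7*y + 12) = (y - 4)*(y + 4)*(y + 3)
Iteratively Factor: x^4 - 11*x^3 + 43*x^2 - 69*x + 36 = (x - 3)*(x^3 - 8*x^2 + 19*x - 12) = (x - 3)*(x - 1)*(x^2 - 7*x + 12) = (x - 4)*(x - 3)*(x - 1)*(x - 3)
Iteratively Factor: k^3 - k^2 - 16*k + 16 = (k + 4)*(k^2 - 5*k + 4) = (k - 4)*(k + 4)*(k - 1)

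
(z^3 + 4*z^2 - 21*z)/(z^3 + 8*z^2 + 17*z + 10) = z*(z^2 + 4*z - 21)/(z^3 + 8*z^2 + 17*z + 10)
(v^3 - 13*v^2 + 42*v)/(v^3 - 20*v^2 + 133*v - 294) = v/(v - 7)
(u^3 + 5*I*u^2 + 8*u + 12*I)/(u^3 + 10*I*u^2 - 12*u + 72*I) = (u + I)/(u + 6*I)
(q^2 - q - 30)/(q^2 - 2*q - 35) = (q - 6)/(q - 7)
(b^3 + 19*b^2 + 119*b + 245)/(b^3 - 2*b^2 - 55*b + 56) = (b^2 + 12*b + 35)/(b^2 - 9*b + 8)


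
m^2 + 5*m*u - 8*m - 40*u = (m - 8)*(m + 5*u)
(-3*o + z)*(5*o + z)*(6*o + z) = -90*o^3 - 3*o^2*z + 8*o*z^2 + z^3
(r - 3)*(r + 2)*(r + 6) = r^3 + 5*r^2 - 12*r - 36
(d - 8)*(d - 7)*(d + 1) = d^3 - 14*d^2 + 41*d + 56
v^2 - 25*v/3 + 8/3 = (v - 8)*(v - 1/3)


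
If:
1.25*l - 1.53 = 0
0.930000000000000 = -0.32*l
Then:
No Solution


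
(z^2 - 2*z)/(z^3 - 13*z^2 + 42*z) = (z - 2)/(z^2 - 13*z + 42)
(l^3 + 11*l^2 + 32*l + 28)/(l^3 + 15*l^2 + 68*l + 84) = (l + 2)/(l + 6)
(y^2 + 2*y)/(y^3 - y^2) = (y + 2)/(y*(y - 1))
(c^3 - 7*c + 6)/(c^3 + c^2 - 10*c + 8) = (c + 3)/(c + 4)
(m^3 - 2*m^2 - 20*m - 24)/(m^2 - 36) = (m^2 + 4*m + 4)/(m + 6)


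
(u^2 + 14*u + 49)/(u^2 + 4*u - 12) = (u^2 + 14*u + 49)/(u^2 + 4*u - 12)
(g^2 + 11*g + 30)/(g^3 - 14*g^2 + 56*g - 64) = (g^2 + 11*g + 30)/(g^3 - 14*g^2 + 56*g - 64)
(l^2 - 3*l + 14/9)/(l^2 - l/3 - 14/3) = (l - 2/3)/(l + 2)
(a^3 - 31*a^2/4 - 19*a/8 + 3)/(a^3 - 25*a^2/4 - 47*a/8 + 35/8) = (4*a^2 - 29*a - 24)/(4*a^2 - 23*a - 35)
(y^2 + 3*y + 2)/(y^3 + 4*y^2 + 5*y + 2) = 1/(y + 1)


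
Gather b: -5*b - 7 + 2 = -5*b - 5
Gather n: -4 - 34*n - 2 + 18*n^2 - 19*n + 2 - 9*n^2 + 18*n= 9*n^2 - 35*n - 4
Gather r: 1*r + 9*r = 10*r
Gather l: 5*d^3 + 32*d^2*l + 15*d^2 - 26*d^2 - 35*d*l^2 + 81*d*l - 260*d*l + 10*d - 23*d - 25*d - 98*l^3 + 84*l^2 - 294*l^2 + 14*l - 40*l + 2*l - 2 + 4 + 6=5*d^3 - 11*d^2 - 38*d - 98*l^3 + l^2*(-35*d - 210) + l*(32*d^2 - 179*d - 24) + 8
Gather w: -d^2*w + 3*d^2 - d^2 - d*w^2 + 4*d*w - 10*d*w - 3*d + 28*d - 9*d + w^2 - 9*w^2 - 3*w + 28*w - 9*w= 2*d^2 + 16*d + w^2*(-d - 8) + w*(-d^2 - 6*d + 16)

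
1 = 1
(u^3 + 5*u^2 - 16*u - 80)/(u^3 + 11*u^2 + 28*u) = (u^2 + u - 20)/(u*(u + 7))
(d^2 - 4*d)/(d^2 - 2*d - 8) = d/(d + 2)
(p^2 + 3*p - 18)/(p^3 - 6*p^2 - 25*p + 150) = (p^2 + 3*p - 18)/(p^3 - 6*p^2 - 25*p + 150)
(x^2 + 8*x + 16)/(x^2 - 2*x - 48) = (x^2 + 8*x + 16)/(x^2 - 2*x - 48)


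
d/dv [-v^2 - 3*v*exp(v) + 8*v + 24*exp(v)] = -3*v*exp(v) - 2*v + 21*exp(v) + 8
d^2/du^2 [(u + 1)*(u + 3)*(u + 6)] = 6*u + 20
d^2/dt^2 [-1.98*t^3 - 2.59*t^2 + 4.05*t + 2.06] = -11.88*t - 5.18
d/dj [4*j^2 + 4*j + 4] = 8*j + 4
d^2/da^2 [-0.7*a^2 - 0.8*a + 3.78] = -1.40000000000000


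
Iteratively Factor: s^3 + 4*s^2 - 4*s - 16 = (s + 4)*(s^2 - 4) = (s + 2)*(s + 4)*(s - 2)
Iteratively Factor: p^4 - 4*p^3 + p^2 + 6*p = (p - 2)*(p^3 - 2*p^2 - 3*p) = p*(p - 2)*(p^2 - 2*p - 3) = p*(p - 3)*(p - 2)*(p + 1)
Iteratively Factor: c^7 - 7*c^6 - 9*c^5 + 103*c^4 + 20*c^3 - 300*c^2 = (c - 5)*(c^6 - 2*c^5 - 19*c^4 + 8*c^3 + 60*c^2) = (c - 5)*(c + 2)*(c^5 - 4*c^4 - 11*c^3 + 30*c^2) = (c - 5)*(c - 2)*(c + 2)*(c^4 - 2*c^3 - 15*c^2) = c*(c - 5)*(c - 2)*(c + 2)*(c^3 - 2*c^2 - 15*c) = c^2*(c - 5)*(c - 2)*(c + 2)*(c^2 - 2*c - 15) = c^2*(c - 5)*(c - 2)*(c + 2)*(c + 3)*(c - 5)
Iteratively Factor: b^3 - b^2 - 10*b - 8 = (b + 2)*(b^2 - 3*b - 4) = (b + 1)*(b + 2)*(b - 4)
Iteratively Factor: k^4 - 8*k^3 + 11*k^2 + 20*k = (k - 4)*(k^3 - 4*k^2 - 5*k) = (k - 4)*(k + 1)*(k^2 - 5*k) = (k - 5)*(k - 4)*(k + 1)*(k)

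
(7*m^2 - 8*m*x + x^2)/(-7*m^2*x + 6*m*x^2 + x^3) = (-7*m + x)/(x*(7*m + x))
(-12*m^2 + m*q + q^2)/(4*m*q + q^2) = (-3*m + q)/q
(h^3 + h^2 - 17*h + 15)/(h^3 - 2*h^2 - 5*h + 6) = (h + 5)/(h + 2)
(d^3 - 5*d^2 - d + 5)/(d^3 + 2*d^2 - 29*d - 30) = (d - 1)/(d + 6)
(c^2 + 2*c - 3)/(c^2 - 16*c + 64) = (c^2 + 2*c - 3)/(c^2 - 16*c + 64)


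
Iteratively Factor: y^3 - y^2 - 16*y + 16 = (y - 1)*(y^2 - 16) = (y - 4)*(y - 1)*(y + 4)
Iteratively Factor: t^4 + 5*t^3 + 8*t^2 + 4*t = (t + 1)*(t^3 + 4*t^2 + 4*t) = (t + 1)*(t + 2)*(t^2 + 2*t) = t*(t + 1)*(t + 2)*(t + 2)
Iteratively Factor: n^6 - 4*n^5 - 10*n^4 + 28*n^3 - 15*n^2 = (n - 5)*(n^5 + n^4 - 5*n^3 + 3*n^2) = n*(n - 5)*(n^4 + n^3 - 5*n^2 + 3*n) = n*(n - 5)*(n - 1)*(n^3 + 2*n^2 - 3*n) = n^2*(n - 5)*(n - 1)*(n^2 + 2*n - 3) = n^2*(n - 5)*(n - 1)*(n + 3)*(n - 1)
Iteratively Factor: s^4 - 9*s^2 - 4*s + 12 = (s + 2)*(s^3 - 2*s^2 - 5*s + 6) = (s - 1)*(s + 2)*(s^2 - s - 6) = (s - 3)*(s - 1)*(s + 2)*(s + 2)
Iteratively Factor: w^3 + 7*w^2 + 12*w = (w + 3)*(w^2 + 4*w) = w*(w + 3)*(w + 4)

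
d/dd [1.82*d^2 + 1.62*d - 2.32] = 3.64*d + 1.62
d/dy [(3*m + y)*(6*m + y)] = 9*m + 2*y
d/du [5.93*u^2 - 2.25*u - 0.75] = 11.86*u - 2.25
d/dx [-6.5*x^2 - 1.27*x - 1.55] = -13.0*x - 1.27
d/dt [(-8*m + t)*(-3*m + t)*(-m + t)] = 35*m^2 - 24*m*t + 3*t^2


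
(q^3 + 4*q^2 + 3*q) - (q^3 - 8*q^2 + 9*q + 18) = 12*q^2 - 6*q - 18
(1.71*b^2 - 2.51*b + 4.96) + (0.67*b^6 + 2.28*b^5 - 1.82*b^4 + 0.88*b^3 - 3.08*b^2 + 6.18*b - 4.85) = 0.67*b^6 + 2.28*b^5 - 1.82*b^4 + 0.88*b^3 - 1.37*b^2 + 3.67*b + 0.11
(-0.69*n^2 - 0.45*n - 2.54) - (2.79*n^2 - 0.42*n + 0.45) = -3.48*n^2 - 0.03*n - 2.99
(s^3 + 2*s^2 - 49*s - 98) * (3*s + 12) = 3*s^4 + 18*s^3 - 123*s^2 - 882*s - 1176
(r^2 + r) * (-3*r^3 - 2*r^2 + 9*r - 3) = -3*r^5 - 5*r^4 + 7*r^3 + 6*r^2 - 3*r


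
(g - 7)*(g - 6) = g^2 - 13*g + 42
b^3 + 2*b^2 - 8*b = b*(b - 2)*(b + 4)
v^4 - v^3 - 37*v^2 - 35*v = v*(v - 7)*(v + 1)*(v + 5)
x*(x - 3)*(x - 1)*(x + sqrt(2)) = x^4 - 4*x^3 + sqrt(2)*x^3 - 4*sqrt(2)*x^2 + 3*x^2 + 3*sqrt(2)*x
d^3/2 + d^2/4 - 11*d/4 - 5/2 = (d/2 + 1)*(d - 5/2)*(d + 1)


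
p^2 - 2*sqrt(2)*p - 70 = (p - 7*sqrt(2))*(p + 5*sqrt(2))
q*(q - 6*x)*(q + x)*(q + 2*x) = q^4 - 3*q^3*x - 16*q^2*x^2 - 12*q*x^3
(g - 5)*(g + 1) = g^2 - 4*g - 5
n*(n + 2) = n^2 + 2*n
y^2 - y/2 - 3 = (y - 2)*(y + 3/2)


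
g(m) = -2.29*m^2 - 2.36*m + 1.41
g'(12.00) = -57.32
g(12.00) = -356.67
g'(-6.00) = 25.12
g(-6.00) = -66.87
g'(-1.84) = 6.07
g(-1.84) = -2.00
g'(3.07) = -16.42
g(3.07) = -27.42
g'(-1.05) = 2.45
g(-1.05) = 1.36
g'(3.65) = -19.08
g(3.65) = -37.71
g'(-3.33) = 12.89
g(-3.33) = -16.12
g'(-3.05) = 11.61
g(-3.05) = -12.69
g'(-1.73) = 5.56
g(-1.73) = -1.36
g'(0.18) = -3.18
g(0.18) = 0.91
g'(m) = -4.58*m - 2.36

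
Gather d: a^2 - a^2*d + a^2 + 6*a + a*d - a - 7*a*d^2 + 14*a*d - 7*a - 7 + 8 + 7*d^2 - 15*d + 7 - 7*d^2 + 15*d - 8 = 2*a^2 - 7*a*d^2 - 2*a + d*(-a^2 + 15*a)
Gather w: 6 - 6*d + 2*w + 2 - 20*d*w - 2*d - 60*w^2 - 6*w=-8*d - 60*w^2 + w*(-20*d - 4) + 8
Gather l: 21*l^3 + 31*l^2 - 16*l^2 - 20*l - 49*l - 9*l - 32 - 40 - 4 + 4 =21*l^3 + 15*l^2 - 78*l - 72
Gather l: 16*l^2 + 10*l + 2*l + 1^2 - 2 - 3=16*l^2 + 12*l - 4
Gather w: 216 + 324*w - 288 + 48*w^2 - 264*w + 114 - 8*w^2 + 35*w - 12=40*w^2 + 95*w + 30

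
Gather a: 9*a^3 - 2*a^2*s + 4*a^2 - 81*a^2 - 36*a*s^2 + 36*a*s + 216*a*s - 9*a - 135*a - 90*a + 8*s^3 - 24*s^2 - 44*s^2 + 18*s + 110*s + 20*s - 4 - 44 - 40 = 9*a^3 + a^2*(-2*s - 77) + a*(-36*s^2 + 252*s - 234) + 8*s^3 - 68*s^2 + 148*s - 88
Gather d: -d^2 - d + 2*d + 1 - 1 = -d^2 + d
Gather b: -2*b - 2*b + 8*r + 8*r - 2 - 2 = -4*b + 16*r - 4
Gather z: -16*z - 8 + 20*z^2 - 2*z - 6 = 20*z^2 - 18*z - 14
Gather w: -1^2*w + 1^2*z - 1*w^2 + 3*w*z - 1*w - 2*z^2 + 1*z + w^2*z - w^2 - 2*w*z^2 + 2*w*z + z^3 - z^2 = w^2*(z - 2) + w*(-2*z^2 + 5*z - 2) + z^3 - 3*z^2 + 2*z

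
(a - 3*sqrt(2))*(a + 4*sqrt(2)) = a^2 + sqrt(2)*a - 24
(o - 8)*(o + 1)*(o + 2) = o^3 - 5*o^2 - 22*o - 16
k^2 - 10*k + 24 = (k - 6)*(k - 4)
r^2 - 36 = (r - 6)*(r + 6)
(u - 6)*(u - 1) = u^2 - 7*u + 6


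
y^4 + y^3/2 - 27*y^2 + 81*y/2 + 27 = (y - 3)^2*(y + 1/2)*(y + 6)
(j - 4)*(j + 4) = j^2 - 16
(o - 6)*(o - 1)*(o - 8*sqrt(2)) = o^3 - 8*sqrt(2)*o^2 - 7*o^2 + 6*o + 56*sqrt(2)*o - 48*sqrt(2)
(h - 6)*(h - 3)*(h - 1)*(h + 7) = h^4 - 3*h^3 - 43*h^2 + 171*h - 126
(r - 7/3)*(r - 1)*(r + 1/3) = r^3 - 3*r^2 + 11*r/9 + 7/9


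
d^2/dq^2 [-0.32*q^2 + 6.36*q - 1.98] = -0.640000000000000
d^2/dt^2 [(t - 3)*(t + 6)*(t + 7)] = 6*t + 20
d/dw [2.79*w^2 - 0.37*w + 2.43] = 5.58*w - 0.37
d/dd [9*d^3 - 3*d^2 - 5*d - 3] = 27*d^2 - 6*d - 5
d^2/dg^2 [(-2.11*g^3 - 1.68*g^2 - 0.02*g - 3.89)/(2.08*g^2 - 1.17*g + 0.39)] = (1.4210854715202e-14*g^5 - 7.105427357601e-15*g^4 - 10.703446*g^3 - 87.024522*g^2 + 54.971982*g - 4.868214)/(8.998912*g^6 - 15.185664*g^5 + 13.603824*g^4 - 7.296237*g^3 + 2.550717*g^2 - 0.533871*g + 0.059319)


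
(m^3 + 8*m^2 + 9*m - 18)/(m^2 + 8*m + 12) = (m^2 + 2*m - 3)/(m + 2)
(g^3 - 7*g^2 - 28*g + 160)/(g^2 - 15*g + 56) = (g^2 + g - 20)/(g - 7)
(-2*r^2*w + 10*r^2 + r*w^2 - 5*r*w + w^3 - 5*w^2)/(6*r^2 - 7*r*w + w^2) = (-2*r*w + 10*r - w^2 + 5*w)/(6*r - w)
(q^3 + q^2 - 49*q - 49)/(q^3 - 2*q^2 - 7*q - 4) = (q^2 - 49)/(q^2 - 3*q - 4)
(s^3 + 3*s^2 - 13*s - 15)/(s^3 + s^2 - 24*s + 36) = (s^2 + 6*s + 5)/(s^2 + 4*s - 12)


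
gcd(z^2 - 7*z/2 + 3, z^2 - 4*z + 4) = z - 2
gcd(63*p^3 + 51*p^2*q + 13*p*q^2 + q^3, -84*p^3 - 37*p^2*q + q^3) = 3*p + q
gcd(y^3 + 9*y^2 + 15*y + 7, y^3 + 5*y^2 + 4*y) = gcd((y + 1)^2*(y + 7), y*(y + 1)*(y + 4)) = y + 1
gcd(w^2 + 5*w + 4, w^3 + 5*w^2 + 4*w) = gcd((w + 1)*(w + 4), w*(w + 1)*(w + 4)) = w^2 + 5*w + 4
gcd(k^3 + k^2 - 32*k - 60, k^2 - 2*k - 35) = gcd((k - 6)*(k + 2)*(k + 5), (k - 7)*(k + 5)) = k + 5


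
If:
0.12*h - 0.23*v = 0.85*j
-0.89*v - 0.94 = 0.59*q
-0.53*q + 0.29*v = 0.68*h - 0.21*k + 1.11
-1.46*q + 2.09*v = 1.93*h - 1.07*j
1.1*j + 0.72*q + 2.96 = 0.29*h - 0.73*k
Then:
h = 83.20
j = 1.90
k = 81.86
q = -56.49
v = 36.40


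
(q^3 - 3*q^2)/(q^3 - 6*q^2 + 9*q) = q/(q - 3)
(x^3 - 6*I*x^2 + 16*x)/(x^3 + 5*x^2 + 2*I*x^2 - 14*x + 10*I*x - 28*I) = x*(x - 8*I)/(x^2 + 5*x - 14)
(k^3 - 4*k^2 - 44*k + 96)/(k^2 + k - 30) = (k^2 - 10*k + 16)/(k - 5)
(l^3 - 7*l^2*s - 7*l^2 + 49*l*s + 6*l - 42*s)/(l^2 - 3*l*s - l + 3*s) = (-l^2 + 7*l*s + 6*l - 42*s)/(-l + 3*s)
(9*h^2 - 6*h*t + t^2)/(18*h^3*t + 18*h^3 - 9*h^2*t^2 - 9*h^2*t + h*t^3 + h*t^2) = (-3*h + t)/(h*(-6*h*t - 6*h + t^2 + t))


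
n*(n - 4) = n^2 - 4*n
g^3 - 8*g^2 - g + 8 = (g - 8)*(g - 1)*(g + 1)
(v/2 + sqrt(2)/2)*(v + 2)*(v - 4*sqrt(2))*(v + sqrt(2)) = v^4/2 - sqrt(2)*v^3 + v^3 - 7*v^2 - 2*sqrt(2)*v^2 - 14*v - 4*sqrt(2)*v - 8*sqrt(2)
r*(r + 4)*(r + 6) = r^3 + 10*r^2 + 24*r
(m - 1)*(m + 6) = m^2 + 5*m - 6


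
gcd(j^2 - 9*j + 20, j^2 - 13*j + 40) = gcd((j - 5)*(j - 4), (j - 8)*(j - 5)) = j - 5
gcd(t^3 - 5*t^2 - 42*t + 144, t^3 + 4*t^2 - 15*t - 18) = t^2 + 3*t - 18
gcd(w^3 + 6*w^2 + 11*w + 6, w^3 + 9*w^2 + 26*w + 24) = w^2 + 5*w + 6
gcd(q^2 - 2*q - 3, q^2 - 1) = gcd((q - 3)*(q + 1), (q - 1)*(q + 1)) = q + 1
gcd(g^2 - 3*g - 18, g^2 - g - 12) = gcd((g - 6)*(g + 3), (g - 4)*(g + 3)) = g + 3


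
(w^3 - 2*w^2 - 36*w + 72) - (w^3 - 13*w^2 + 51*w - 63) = 11*w^2 - 87*w + 135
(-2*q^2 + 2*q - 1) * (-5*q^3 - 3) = 10*q^5 - 10*q^4 + 5*q^3 + 6*q^2 - 6*q + 3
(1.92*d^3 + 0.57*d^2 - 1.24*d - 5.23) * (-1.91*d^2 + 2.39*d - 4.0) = -3.6672*d^5 + 3.5001*d^4 - 3.9493*d^3 + 4.7457*d^2 - 7.5397*d + 20.92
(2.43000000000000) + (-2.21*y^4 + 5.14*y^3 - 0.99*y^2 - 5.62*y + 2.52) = -2.21*y^4 + 5.14*y^3 - 0.99*y^2 - 5.62*y + 4.95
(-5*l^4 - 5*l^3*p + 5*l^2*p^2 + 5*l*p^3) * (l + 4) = -5*l^5 - 5*l^4*p - 20*l^4 + 5*l^3*p^2 - 20*l^3*p + 5*l^2*p^3 + 20*l^2*p^2 + 20*l*p^3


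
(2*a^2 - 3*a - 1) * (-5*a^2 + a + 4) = -10*a^4 + 17*a^3 + 10*a^2 - 13*a - 4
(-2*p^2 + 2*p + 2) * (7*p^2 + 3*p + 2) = -14*p^4 + 8*p^3 + 16*p^2 + 10*p + 4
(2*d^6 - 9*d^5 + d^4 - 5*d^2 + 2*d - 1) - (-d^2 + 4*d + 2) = 2*d^6 - 9*d^5 + d^4 - 4*d^2 - 2*d - 3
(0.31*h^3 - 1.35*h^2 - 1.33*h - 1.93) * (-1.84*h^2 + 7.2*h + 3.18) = -0.5704*h^5 + 4.716*h^4 - 6.287*h^3 - 10.3178*h^2 - 18.1254*h - 6.1374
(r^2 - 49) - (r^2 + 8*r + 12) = -8*r - 61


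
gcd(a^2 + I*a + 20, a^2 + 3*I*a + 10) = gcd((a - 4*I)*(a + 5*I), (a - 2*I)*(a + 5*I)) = a + 5*I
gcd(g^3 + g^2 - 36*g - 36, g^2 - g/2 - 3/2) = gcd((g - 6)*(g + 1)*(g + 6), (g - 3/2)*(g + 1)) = g + 1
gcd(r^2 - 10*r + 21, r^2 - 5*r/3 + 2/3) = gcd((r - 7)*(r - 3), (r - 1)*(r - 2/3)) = 1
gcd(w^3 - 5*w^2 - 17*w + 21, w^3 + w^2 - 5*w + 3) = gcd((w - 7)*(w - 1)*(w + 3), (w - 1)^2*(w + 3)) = w^2 + 2*w - 3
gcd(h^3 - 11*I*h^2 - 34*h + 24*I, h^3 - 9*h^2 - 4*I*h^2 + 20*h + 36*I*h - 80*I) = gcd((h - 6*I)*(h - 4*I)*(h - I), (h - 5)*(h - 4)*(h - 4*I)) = h - 4*I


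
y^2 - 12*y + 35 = (y - 7)*(y - 5)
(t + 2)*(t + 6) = t^2 + 8*t + 12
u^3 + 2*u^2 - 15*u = u*(u - 3)*(u + 5)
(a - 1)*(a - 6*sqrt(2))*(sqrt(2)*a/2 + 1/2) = sqrt(2)*a^3/2 - 11*a^2/2 - sqrt(2)*a^2/2 - 3*sqrt(2)*a + 11*a/2 + 3*sqrt(2)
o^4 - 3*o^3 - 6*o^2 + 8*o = o*(o - 4)*(o - 1)*(o + 2)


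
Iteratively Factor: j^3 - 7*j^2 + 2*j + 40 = (j + 2)*(j^2 - 9*j + 20) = (j - 5)*(j + 2)*(j - 4)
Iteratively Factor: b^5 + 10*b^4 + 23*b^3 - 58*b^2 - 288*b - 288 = (b + 2)*(b^4 + 8*b^3 + 7*b^2 - 72*b - 144) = (b + 2)*(b + 4)*(b^3 + 4*b^2 - 9*b - 36) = (b - 3)*(b + 2)*(b + 4)*(b^2 + 7*b + 12) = (b - 3)*(b + 2)*(b + 3)*(b + 4)*(b + 4)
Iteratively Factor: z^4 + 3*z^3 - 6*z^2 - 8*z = (z)*(z^3 + 3*z^2 - 6*z - 8) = z*(z + 4)*(z^2 - z - 2) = z*(z - 2)*(z + 4)*(z + 1)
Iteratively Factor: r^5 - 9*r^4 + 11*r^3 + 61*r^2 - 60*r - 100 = (r + 1)*(r^4 - 10*r^3 + 21*r^2 + 40*r - 100) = (r - 5)*(r + 1)*(r^3 - 5*r^2 - 4*r + 20) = (r - 5)^2*(r + 1)*(r^2 - 4) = (r - 5)^2*(r - 2)*(r + 1)*(r + 2)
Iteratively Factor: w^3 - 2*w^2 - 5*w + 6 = (w - 1)*(w^2 - w - 6) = (w - 3)*(w - 1)*(w + 2)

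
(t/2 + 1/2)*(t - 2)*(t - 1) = t^3/2 - t^2 - t/2 + 1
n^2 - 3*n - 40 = (n - 8)*(n + 5)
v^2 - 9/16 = (v - 3/4)*(v + 3/4)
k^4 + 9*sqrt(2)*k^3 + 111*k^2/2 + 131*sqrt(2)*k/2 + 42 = (k + sqrt(2)/2)*(k + 2*sqrt(2))*(k + 3*sqrt(2))*(k + 7*sqrt(2)/2)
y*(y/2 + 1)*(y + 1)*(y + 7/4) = y^4/2 + 19*y^3/8 + 29*y^2/8 + 7*y/4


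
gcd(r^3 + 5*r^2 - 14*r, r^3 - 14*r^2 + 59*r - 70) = r - 2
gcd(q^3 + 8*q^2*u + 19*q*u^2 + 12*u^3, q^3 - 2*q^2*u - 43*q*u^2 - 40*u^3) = q + u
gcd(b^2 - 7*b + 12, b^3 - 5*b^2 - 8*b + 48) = b - 4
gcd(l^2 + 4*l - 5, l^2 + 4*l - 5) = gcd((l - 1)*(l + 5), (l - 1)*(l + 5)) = l^2 + 4*l - 5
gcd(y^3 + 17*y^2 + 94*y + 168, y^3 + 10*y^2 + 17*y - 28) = y^2 + 11*y + 28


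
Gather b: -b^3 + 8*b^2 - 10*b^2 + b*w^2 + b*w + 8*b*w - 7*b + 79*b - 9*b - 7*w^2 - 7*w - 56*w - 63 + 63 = -b^3 - 2*b^2 + b*(w^2 + 9*w + 63) - 7*w^2 - 63*w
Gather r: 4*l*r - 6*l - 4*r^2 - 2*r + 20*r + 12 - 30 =-6*l - 4*r^2 + r*(4*l + 18) - 18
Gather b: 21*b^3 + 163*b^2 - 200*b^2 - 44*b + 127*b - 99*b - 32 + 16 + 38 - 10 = 21*b^3 - 37*b^2 - 16*b + 12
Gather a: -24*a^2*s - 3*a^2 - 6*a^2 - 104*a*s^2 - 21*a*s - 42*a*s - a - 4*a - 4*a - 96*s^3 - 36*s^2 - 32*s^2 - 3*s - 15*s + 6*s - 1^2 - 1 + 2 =a^2*(-24*s - 9) + a*(-104*s^2 - 63*s - 9) - 96*s^3 - 68*s^2 - 12*s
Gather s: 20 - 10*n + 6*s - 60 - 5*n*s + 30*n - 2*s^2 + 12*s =20*n - 2*s^2 + s*(18 - 5*n) - 40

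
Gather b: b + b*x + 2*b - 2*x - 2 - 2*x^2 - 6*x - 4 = b*(x + 3) - 2*x^2 - 8*x - 6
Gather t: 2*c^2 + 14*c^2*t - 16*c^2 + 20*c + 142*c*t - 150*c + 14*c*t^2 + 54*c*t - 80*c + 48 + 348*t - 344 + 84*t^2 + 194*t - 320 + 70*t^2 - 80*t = -14*c^2 - 210*c + t^2*(14*c + 154) + t*(14*c^2 + 196*c + 462) - 616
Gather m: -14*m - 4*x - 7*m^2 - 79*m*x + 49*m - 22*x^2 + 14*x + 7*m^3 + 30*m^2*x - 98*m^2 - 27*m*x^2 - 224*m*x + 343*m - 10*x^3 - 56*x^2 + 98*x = 7*m^3 + m^2*(30*x - 105) + m*(-27*x^2 - 303*x + 378) - 10*x^3 - 78*x^2 + 108*x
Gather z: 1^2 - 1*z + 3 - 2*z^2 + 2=-2*z^2 - z + 6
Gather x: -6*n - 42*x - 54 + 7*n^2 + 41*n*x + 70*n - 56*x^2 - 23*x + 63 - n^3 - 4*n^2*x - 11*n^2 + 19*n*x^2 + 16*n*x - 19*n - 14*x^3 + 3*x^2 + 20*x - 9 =-n^3 - 4*n^2 + 45*n - 14*x^3 + x^2*(19*n - 53) + x*(-4*n^2 + 57*n - 45)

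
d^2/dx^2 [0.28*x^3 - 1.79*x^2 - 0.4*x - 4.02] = 1.68*x - 3.58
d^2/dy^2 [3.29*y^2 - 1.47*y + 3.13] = 6.58000000000000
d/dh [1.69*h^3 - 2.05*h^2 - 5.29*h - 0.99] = 5.07*h^2 - 4.1*h - 5.29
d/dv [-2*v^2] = -4*v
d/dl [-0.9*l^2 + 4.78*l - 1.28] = 4.78 - 1.8*l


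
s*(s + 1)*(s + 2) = s^3 + 3*s^2 + 2*s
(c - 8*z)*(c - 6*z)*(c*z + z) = c^3*z - 14*c^2*z^2 + c^2*z + 48*c*z^3 - 14*c*z^2 + 48*z^3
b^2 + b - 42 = (b - 6)*(b + 7)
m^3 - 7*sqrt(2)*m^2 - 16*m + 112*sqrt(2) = (m - 4)*(m + 4)*(m - 7*sqrt(2))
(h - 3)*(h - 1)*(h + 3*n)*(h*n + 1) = h^4*n + 3*h^3*n^2 - 4*h^3*n + h^3 - 12*h^2*n^2 + 6*h^2*n - 4*h^2 + 9*h*n^2 - 12*h*n + 3*h + 9*n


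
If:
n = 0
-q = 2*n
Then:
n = 0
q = 0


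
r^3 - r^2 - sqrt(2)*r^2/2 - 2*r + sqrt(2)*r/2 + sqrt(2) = (r - 2)*(r + 1)*(r - sqrt(2)/2)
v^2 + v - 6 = (v - 2)*(v + 3)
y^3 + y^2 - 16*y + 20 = (y - 2)^2*(y + 5)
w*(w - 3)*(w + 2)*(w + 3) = w^4 + 2*w^3 - 9*w^2 - 18*w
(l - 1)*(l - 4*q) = l^2 - 4*l*q - l + 4*q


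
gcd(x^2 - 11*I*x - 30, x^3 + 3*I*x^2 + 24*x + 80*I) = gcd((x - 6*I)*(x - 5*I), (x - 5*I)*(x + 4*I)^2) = x - 5*I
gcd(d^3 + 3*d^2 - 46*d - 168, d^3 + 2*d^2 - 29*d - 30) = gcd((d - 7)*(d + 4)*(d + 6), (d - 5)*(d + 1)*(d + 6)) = d + 6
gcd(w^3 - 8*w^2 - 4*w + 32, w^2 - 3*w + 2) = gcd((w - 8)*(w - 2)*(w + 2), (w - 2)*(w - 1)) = w - 2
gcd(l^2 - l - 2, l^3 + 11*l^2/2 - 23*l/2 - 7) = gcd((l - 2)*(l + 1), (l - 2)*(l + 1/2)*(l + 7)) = l - 2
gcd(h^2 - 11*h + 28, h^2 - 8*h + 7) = h - 7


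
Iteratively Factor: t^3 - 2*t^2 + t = (t - 1)*(t^2 - t) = t*(t - 1)*(t - 1)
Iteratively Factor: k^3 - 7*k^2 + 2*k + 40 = (k - 4)*(k^2 - 3*k - 10) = (k - 4)*(k + 2)*(k - 5)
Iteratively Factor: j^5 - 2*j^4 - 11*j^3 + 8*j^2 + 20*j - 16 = (j - 1)*(j^4 - j^3 - 12*j^2 - 4*j + 16) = (j - 4)*(j - 1)*(j^3 + 3*j^2 - 4) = (j - 4)*(j - 1)*(j + 2)*(j^2 + j - 2) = (j - 4)*(j - 1)*(j + 2)^2*(j - 1)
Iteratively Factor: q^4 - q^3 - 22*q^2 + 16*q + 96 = (q + 4)*(q^3 - 5*q^2 - 2*q + 24) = (q - 4)*(q + 4)*(q^2 - q - 6) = (q - 4)*(q - 3)*(q + 4)*(q + 2)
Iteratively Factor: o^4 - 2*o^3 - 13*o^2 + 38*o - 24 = (o - 1)*(o^3 - o^2 - 14*o + 24) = (o - 1)*(o + 4)*(o^2 - 5*o + 6) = (o - 2)*(o - 1)*(o + 4)*(o - 3)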